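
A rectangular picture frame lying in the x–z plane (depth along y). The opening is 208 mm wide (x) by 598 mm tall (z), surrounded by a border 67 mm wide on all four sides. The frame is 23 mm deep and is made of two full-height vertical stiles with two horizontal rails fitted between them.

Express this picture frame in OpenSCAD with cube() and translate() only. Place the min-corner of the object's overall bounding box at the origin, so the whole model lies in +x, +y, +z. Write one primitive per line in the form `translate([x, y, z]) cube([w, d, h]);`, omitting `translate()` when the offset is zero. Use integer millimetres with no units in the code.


cube([67, 23, 732]);
translate([275, 0, 0]) cube([67, 23, 732]);
translate([67, 0, 0]) cube([208, 23, 67]);
translate([67, 0, 665]) cube([208, 23, 67]);


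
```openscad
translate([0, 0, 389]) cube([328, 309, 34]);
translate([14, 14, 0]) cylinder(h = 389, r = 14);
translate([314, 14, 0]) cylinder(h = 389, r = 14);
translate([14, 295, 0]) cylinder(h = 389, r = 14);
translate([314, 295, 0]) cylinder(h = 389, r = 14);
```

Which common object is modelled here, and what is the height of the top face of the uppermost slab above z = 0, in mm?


A stool. The seat height is 423 mm.

A 328×309×34 slab at z = 389 on four corner cylinders — a stool. The seat top is 389 + 34 = 423 mm.


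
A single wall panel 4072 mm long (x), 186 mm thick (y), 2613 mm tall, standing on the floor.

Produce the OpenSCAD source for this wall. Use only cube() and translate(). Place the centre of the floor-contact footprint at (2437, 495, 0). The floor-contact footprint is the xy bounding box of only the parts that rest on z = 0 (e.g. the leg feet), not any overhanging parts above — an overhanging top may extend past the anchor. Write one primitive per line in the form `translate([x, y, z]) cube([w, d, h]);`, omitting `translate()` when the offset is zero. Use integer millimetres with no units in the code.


translate([401, 402, 0]) cube([4072, 186, 2613]);


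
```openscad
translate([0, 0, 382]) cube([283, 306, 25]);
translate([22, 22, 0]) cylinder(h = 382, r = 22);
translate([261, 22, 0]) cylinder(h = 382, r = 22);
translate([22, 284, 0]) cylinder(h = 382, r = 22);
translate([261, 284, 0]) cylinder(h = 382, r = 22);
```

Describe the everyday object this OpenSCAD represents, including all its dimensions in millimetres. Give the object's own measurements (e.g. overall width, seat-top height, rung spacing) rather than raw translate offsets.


A four-legged stool. The seat is a 283×306×25 mm slab whose top surface is at z = 407 mm; four round legs, each 44 mm in diameter, run from the floor (z = 0) to the underside of the seat, each leg's axis is inset half a diameter from the nearest pair of seat edges (so the leg's bounding box is flush with the corner).


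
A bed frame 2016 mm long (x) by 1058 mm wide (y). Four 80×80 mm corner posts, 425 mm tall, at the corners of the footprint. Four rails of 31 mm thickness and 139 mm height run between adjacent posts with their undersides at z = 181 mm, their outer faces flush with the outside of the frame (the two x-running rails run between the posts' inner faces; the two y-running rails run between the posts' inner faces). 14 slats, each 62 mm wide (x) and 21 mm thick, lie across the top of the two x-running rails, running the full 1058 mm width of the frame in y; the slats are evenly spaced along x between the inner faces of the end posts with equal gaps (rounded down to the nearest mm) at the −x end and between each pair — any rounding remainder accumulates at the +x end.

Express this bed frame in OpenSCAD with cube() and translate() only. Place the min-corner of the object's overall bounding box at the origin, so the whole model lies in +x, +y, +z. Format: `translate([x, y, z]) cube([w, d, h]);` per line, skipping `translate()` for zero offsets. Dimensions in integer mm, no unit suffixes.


cube([80, 80, 425]);
translate([0, 978, 0]) cube([80, 80, 425]);
translate([1936, 0, 0]) cube([80, 80, 425]);
translate([1936, 978, 0]) cube([80, 80, 425]);
translate([80, 0, 181]) cube([1856, 31, 139]);
translate([80, 1027, 181]) cube([1856, 31, 139]);
translate([0, 80, 181]) cube([31, 898, 139]);
translate([1985, 80, 181]) cube([31, 898, 139]);
translate([145, 0, 320]) cube([62, 1058, 21]);
translate([272, 0, 320]) cube([62, 1058, 21]);
translate([399, 0, 320]) cube([62, 1058, 21]);
translate([526, 0, 320]) cube([62, 1058, 21]);
translate([653, 0, 320]) cube([62, 1058, 21]);
translate([780, 0, 320]) cube([62, 1058, 21]);
translate([907, 0, 320]) cube([62, 1058, 21]);
translate([1034, 0, 320]) cube([62, 1058, 21]);
translate([1161, 0, 320]) cube([62, 1058, 21]);
translate([1288, 0, 320]) cube([62, 1058, 21]);
translate([1415, 0, 320]) cube([62, 1058, 21]);
translate([1542, 0, 320]) cube([62, 1058, 21]);
translate([1669, 0, 320]) cube([62, 1058, 21]);
translate([1796, 0, 320]) cube([62, 1058, 21]);


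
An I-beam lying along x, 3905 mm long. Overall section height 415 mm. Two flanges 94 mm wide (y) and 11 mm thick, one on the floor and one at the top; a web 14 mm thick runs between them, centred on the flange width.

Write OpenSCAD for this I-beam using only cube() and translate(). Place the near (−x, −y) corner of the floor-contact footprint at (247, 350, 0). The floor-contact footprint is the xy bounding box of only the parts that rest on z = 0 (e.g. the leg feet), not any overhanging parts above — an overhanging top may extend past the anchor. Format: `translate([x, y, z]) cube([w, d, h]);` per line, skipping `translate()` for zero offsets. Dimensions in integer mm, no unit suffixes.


translate([247, 350, 0]) cube([3905, 94, 11]);
translate([247, 390, 11]) cube([3905, 14, 393]);
translate([247, 350, 404]) cube([3905, 94, 11]);


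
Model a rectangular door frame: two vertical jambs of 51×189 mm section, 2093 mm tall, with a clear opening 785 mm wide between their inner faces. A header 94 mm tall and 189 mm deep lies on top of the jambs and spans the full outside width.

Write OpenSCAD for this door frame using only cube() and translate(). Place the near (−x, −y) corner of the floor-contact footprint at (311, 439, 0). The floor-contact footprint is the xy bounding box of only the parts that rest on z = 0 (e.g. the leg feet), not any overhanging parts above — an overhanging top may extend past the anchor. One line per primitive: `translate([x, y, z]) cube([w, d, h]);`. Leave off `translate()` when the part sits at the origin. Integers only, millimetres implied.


translate([311, 439, 0]) cube([51, 189, 2093]);
translate([1147, 439, 0]) cube([51, 189, 2093]);
translate([311, 439, 2093]) cube([887, 189, 94]);


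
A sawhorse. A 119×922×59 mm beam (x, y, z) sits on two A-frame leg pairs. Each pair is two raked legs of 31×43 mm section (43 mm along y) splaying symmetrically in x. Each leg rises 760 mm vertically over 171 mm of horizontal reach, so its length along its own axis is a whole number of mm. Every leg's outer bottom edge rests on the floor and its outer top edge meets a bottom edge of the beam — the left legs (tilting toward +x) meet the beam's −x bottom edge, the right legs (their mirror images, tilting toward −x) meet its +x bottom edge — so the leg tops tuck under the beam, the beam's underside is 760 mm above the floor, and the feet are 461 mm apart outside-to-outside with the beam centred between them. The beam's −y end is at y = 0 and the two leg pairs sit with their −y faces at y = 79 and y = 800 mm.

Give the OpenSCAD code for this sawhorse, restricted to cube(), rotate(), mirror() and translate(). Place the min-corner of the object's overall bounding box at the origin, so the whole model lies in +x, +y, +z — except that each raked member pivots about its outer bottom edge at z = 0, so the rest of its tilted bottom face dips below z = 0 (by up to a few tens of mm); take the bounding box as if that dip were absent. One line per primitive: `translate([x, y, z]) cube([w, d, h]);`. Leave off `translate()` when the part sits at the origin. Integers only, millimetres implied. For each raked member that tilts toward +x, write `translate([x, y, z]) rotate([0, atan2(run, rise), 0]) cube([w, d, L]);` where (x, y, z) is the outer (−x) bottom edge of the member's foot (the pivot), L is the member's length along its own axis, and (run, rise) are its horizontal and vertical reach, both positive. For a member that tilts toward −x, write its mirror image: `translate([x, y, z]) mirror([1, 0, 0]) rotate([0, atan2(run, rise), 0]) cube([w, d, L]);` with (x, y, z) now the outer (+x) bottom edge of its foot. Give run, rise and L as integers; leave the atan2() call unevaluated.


// leg length = √(171² + 760²) = 779
// right-leg outer foot x = 2·171 + 119 = 461
// beam min-corner = (171, 0, 760)
translate([171, 0, 760]) cube([119, 922, 59]);
translate([0, 79, 0]) rotate([0, atan2(171, 760), 0]) cube([31, 43, 779]);
translate([461, 79, 0]) mirror([1, 0, 0]) rotate([0, atan2(171, 760), 0]) cube([31, 43, 779]);
translate([0, 800, 0]) rotate([0, atan2(171, 760), 0]) cube([31, 43, 779]);
translate([461, 800, 0]) mirror([1, 0, 0]) rotate([0, atan2(171, 760), 0]) cube([31, 43, 779]);


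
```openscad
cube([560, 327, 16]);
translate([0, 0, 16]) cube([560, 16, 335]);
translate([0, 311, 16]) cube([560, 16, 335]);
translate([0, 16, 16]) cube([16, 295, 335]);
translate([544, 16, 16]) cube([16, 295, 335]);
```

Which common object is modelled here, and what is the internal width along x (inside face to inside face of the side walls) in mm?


An open box. The internal width is 528 mm.

A 560×327 base slab with four walls standing on it — an open box. The base is 560 mm wide and the walls are 16 mm thick, so the internal width is 560 − 2 × 16 = 528 mm.


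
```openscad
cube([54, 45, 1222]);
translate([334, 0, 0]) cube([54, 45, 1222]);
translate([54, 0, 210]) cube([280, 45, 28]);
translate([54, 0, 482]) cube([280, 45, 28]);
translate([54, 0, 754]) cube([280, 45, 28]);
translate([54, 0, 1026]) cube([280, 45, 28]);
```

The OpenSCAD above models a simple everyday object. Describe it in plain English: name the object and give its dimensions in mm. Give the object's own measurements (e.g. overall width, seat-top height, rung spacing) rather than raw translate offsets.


A straight ladder. Two 54×45 mm vertical rails, 1222 mm tall, stand 388 mm apart (outside-to-outside) with their front faces coplanar on the −y side. 4 rungs, each 45 mm deep and 28 mm tall, span between the inner faces of the rails, front faces flush with the rails. The lowest rung's underside is at z = 210 mm and rungs are spaced 272 mm apart (underside to underside).


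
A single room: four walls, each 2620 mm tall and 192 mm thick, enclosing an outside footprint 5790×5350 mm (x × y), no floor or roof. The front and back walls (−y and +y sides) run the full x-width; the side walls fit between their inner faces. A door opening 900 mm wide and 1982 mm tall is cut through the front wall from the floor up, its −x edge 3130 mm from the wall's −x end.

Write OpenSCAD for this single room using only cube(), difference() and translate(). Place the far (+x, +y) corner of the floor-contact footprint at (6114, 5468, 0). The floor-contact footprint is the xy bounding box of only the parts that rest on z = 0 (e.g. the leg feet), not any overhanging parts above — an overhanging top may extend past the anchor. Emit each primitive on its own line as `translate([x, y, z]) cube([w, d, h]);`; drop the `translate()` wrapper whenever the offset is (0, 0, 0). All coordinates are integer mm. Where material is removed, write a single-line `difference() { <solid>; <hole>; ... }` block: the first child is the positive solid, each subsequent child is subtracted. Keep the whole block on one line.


difference() { translate([324, 118, 0]) cube([5790, 192, 2620]); translate([3454, 118, 0]) cube([900, 192, 1982]); }
translate([324, 5276, 0]) cube([5790, 192, 2620]);
translate([324, 310, 0]) cube([192, 4966, 2620]);
translate([5922, 310, 0]) cube([192, 4966, 2620]);


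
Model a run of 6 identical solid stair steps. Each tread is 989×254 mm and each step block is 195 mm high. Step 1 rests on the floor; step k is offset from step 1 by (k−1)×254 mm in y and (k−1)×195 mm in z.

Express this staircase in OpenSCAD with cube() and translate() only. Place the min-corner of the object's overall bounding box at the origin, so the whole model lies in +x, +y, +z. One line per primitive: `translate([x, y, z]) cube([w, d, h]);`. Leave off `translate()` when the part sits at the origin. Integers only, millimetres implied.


cube([989, 254, 195]);
translate([0, 254, 195]) cube([989, 254, 195]);
translate([0, 508, 390]) cube([989, 254, 195]);
translate([0, 762, 585]) cube([989, 254, 195]);
translate([0, 1016, 780]) cube([989, 254, 195]);
translate([0, 1270, 975]) cube([989, 254, 195]);


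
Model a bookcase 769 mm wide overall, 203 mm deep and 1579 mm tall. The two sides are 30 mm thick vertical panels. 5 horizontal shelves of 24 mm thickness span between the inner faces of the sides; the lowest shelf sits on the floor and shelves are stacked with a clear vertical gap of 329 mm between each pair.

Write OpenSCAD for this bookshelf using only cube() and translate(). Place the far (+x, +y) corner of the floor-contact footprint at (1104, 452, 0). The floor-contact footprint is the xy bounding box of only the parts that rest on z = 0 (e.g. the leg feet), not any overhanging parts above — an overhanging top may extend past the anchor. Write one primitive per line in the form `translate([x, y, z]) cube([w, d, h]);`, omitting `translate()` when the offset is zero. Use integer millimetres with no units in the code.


translate([335, 249, 0]) cube([30, 203, 1579]);
translate([1074, 249, 0]) cube([30, 203, 1579]);
translate([365, 249, 0]) cube([709, 203, 24]);
translate([365, 249, 353]) cube([709, 203, 24]);
translate([365, 249, 706]) cube([709, 203, 24]);
translate([365, 249, 1059]) cube([709, 203, 24]);
translate([365, 249, 1412]) cube([709, 203, 24]);


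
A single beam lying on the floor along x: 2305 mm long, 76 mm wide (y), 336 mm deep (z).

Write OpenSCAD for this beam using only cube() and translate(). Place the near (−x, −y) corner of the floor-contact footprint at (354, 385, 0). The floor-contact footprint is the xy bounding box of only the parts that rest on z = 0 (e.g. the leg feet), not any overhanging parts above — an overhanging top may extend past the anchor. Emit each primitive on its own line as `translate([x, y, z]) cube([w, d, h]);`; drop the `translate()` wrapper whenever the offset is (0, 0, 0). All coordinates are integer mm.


translate([354, 385, 0]) cube([2305, 76, 336]);


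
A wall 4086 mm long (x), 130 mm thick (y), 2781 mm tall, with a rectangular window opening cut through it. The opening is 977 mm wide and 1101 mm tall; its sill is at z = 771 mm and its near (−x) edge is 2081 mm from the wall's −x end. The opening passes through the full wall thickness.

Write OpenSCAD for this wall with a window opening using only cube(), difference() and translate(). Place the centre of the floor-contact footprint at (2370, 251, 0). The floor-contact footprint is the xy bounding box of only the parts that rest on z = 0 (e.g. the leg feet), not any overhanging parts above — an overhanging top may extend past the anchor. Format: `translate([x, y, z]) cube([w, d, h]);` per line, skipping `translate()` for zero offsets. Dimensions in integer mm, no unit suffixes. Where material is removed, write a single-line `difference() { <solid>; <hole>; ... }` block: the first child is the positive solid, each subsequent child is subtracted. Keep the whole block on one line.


difference() { translate([327, 186, 0]) cube([4086, 130, 2781]); translate([2408, 186, 771]) cube([977, 130, 1101]); }


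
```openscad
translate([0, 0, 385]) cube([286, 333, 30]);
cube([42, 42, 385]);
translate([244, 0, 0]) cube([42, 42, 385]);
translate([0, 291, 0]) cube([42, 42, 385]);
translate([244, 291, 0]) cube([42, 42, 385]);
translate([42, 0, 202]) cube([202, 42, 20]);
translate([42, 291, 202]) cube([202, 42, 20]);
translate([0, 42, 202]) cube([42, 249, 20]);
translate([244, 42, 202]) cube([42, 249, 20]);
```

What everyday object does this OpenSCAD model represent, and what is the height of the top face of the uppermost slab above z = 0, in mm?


A stool. The seat height is 415 mm.

A 286×333×30 slab at z = 385 on four corner posts — a stool. The seat top is 385 + 30 = 415 mm.


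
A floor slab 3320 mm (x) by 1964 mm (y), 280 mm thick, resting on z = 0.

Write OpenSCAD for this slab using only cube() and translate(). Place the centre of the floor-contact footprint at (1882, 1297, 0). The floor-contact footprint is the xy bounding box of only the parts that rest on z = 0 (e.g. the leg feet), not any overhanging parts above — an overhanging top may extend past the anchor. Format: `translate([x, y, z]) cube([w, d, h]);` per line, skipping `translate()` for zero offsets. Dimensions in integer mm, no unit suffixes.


translate([222, 315, 0]) cube([3320, 1964, 280]);


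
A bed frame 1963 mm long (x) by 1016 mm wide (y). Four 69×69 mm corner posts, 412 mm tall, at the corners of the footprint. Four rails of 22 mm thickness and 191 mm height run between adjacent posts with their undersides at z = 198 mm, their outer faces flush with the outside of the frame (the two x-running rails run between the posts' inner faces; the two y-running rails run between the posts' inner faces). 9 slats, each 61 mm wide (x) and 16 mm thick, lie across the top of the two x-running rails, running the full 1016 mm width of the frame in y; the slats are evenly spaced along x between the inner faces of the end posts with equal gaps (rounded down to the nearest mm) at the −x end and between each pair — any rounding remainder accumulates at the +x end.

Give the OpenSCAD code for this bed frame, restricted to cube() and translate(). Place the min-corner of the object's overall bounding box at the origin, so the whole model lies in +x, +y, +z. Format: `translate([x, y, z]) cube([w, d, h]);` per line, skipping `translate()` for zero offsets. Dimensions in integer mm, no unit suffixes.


// slat z = rail_z + rail_h = 198 + 191 = 389
// slat gap = ⌊(1825 − 9·61) / 10⌋ = 127
cube([69, 69, 412]);
translate([0, 947, 0]) cube([69, 69, 412]);
translate([1894, 0, 0]) cube([69, 69, 412]);
translate([1894, 947, 0]) cube([69, 69, 412]);
translate([69, 0, 198]) cube([1825, 22, 191]);
translate([69, 994, 198]) cube([1825, 22, 191]);
translate([0, 69, 198]) cube([22, 878, 191]);
translate([1941, 69, 198]) cube([22, 878, 191]);
translate([196, 0, 389]) cube([61, 1016, 16]);
translate([384, 0, 389]) cube([61, 1016, 16]);
translate([572, 0, 389]) cube([61, 1016, 16]);
translate([760, 0, 389]) cube([61, 1016, 16]);
translate([948, 0, 389]) cube([61, 1016, 16]);
translate([1136, 0, 389]) cube([61, 1016, 16]);
translate([1324, 0, 389]) cube([61, 1016, 16]);
translate([1512, 0, 389]) cube([61, 1016, 16]);
translate([1700, 0, 389]) cube([61, 1016, 16]);


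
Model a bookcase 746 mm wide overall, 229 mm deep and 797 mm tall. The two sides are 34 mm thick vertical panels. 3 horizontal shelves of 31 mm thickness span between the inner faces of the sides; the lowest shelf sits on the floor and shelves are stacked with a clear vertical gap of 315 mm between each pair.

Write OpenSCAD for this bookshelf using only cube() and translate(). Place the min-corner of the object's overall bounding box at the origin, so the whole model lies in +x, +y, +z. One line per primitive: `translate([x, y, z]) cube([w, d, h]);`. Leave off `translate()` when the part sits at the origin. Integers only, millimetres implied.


cube([34, 229, 797]);
translate([712, 0, 0]) cube([34, 229, 797]);
translate([34, 0, 0]) cube([678, 229, 31]);
translate([34, 0, 346]) cube([678, 229, 31]);
translate([34, 0, 692]) cube([678, 229, 31]);


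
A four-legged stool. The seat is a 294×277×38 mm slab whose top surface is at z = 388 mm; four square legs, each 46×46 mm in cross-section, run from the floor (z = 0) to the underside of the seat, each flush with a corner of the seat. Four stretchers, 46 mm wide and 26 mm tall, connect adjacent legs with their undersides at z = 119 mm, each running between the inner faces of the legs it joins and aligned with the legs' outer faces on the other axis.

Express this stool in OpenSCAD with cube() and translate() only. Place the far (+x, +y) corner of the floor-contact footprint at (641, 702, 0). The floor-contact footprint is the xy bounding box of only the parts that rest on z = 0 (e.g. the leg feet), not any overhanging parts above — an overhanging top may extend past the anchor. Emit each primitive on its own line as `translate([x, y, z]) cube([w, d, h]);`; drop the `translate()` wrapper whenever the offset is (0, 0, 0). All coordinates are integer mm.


translate([347, 425, 350]) cube([294, 277, 38]);
translate([347, 425, 0]) cube([46, 46, 350]);
translate([595, 425, 0]) cube([46, 46, 350]);
translate([347, 656, 0]) cube([46, 46, 350]);
translate([595, 656, 0]) cube([46, 46, 350]);
translate([393, 425, 119]) cube([202, 46, 26]);
translate([393, 656, 119]) cube([202, 46, 26]);
translate([347, 471, 119]) cube([46, 185, 26]);
translate([595, 471, 119]) cube([46, 185, 26]);


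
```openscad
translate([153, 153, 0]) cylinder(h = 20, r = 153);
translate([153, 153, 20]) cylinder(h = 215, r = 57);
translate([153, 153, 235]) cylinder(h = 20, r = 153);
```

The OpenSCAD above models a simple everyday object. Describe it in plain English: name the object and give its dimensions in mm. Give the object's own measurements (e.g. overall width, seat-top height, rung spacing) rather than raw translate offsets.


A spool: two coaxial disc flanges of radius 153 mm and thickness 20 mm, joined by a core cylinder of radius 57 mm and height 215 mm. The lower flange rests on z = 0 and the three cylinders share a vertical axis.


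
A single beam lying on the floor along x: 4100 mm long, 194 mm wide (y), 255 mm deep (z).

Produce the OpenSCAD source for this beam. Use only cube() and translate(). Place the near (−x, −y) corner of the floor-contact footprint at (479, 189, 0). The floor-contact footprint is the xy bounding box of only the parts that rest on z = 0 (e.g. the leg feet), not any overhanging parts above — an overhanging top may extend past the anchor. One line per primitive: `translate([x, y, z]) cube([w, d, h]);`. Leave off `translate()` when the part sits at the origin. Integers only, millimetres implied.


translate([479, 189, 0]) cube([4100, 194, 255]);


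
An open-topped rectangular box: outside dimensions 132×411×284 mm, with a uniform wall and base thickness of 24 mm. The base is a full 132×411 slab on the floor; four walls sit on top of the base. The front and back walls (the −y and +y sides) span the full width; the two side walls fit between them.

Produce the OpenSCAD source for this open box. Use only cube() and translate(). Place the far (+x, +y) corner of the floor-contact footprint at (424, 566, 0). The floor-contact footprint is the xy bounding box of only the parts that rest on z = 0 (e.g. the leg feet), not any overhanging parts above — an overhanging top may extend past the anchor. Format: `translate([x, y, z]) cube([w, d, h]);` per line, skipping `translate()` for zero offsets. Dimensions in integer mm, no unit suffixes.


translate([292, 155, 0]) cube([132, 411, 24]);
translate([292, 155, 24]) cube([132, 24, 260]);
translate([292, 542, 24]) cube([132, 24, 260]);
translate([292, 179, 24]) cube([24, 363, 260]);
translate([400, 179, 24]) cube([24, 363, 260]);


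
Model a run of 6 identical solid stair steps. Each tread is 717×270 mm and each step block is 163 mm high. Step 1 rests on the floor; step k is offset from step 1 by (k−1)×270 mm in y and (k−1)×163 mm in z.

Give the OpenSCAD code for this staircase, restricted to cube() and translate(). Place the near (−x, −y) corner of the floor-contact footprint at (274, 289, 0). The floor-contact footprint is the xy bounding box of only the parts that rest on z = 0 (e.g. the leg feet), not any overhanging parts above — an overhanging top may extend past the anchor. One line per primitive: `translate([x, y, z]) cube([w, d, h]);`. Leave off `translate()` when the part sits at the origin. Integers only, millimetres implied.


translate([274, 289, 0]) cube([717, 270, 163]);
translate([274, 559, 163]) cube([717, 270, 163]);
translate([274, 829, 326]) cube([717, 270, 163]);
translate([274, 1099, 489]) cube([717, 270, 163]);
translate([274, 1369, 652]) cube([717, 270, 163]);
translate([274, 1639, 815]) cube([717, 270, 163]);


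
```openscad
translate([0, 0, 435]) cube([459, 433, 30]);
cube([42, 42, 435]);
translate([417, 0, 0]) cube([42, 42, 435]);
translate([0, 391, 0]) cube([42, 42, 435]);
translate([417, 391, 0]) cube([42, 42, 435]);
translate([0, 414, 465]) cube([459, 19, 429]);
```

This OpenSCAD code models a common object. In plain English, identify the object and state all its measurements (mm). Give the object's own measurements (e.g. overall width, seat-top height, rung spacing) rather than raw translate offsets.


A chair. The seat is a 459×433×30 mm slab with its top at z = 465 mm, on four 42×42 mm corner legs (flush with the seat edges, standing on z = 0). A flat backrest 19 mm thick, 429 mm tall, spans the full seat width and rises from the seat top along its +y edge, rear face flush with the rear of the seat.


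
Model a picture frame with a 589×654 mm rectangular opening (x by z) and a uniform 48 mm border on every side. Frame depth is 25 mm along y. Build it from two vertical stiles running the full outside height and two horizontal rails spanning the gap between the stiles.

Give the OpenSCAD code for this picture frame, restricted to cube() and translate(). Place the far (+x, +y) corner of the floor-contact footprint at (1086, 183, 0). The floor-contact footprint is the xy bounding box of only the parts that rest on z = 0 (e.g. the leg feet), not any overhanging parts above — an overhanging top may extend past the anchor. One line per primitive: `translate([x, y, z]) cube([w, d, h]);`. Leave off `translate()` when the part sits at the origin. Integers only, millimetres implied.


translate([401, 158, 0]) cube([48, 25, 750]);
translate([1038, 158, 0]) cube([48, 25, 750]);
translate([449, 158, 0]) cube([589, 25, 48]);
translate([449, 158, 702]) cube([589, 25, 48]);


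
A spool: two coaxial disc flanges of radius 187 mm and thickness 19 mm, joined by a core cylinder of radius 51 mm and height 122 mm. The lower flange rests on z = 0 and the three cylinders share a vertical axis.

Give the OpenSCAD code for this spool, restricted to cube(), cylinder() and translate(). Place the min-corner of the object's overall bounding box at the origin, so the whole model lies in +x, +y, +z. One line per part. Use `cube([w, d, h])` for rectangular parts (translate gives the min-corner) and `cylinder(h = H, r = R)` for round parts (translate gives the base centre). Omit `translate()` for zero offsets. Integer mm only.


translate([187, 187, 0]) cylinder(h = 19, r = 187);
translate([187, 187, 19]) cylinder(h = 122, r = 51);
translate([187, 187, 141]) cylinder(h = 19, r = 187);


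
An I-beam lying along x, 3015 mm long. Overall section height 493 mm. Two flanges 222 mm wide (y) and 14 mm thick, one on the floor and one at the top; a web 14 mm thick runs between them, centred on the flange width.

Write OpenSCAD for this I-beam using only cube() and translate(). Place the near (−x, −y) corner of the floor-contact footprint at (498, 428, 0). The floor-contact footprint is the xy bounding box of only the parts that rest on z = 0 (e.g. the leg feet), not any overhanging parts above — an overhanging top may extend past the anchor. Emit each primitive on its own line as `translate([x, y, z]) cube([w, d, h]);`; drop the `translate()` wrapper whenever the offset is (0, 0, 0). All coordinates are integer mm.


translate([498, 428, 0]) cube([3015, 222, 14]);
translate([498, 532, 14]) cube([3015, 14, 465]);
translate([498, 428, 479]) cube([3015, 222, 14]);


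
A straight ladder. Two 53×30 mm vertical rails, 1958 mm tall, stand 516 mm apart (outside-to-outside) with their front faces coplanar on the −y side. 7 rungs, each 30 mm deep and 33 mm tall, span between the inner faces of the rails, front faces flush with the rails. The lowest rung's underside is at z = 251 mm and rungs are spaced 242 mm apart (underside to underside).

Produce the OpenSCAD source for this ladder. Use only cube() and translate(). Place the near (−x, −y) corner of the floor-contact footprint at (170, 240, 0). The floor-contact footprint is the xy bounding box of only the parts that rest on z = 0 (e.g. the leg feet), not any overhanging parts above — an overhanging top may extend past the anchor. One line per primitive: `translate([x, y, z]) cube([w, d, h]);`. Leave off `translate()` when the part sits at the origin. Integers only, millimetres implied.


translate([170, 240, 0]) cube([53, 30, 1958]);
translate([633, 240, 0]) cube([53, 30, 1958]);
translate([223, 240, 251]) cube([410, 30, 33]);
translate([223, 240, 493]) cube([410, 30, 33]);
translate([223, 240, 735]) cube([410, 30, 33]);
translate([223, 240, 977]) cube([410, 30, 33]);
translate([223, 240, 1219]) cube([410, 30, 33]);
translate([223, 240, 1461]) cube([410, 30, 33]);
translate([223, 240, 1703]) cube([410, 30, 33]);


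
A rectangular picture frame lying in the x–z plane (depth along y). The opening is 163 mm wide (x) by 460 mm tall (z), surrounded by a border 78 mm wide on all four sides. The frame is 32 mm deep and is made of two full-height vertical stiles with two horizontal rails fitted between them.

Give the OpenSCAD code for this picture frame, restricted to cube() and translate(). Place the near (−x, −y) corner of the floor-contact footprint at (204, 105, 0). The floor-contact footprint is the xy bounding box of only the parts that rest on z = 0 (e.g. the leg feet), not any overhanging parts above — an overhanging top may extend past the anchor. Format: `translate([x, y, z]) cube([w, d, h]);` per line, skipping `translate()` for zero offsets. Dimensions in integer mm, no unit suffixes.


translate([204, 105, 0]) cube([78, 32, 616]);
translate([445, 105, 0]) cube([78, 32, 616]);
translate([282, 105, 0]) cube([163, 32, 78]);
translate([282, 105, 538]) cube([163, 32, 78]);


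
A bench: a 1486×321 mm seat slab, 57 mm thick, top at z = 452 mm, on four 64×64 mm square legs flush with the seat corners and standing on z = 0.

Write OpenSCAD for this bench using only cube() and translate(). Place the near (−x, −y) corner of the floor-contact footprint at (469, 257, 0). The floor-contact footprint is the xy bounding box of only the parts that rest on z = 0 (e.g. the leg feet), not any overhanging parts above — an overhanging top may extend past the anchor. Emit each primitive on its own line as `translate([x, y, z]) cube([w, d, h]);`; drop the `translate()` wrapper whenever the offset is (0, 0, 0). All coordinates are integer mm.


translate([469, 257, 395]) cube([1486, 321, 57]);
translate([469, 257, 0]) cube([64, 64, 395]);
translate([469, 514, 0]) cube([64, 64, 395]);
translate([1891, 257, 0]) cube([64, 64, 395]);
translate([1891, 514, 0]) cube([64, 64, 395]);


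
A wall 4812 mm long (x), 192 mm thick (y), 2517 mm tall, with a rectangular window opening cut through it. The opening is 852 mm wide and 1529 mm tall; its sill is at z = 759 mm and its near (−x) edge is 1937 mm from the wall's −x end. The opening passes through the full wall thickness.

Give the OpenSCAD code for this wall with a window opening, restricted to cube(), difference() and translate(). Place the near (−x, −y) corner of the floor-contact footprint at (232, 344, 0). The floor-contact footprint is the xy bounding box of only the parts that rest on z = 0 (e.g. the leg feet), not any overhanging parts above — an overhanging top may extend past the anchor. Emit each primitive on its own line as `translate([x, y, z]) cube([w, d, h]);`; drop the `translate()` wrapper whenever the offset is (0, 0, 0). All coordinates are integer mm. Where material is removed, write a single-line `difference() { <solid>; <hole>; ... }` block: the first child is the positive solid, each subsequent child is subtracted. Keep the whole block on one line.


difference() { translate([232, 344, 0]) cube([4812, 192, 2517]); translate([2169, 344, 759]) cube([852, 192, 1529]); }


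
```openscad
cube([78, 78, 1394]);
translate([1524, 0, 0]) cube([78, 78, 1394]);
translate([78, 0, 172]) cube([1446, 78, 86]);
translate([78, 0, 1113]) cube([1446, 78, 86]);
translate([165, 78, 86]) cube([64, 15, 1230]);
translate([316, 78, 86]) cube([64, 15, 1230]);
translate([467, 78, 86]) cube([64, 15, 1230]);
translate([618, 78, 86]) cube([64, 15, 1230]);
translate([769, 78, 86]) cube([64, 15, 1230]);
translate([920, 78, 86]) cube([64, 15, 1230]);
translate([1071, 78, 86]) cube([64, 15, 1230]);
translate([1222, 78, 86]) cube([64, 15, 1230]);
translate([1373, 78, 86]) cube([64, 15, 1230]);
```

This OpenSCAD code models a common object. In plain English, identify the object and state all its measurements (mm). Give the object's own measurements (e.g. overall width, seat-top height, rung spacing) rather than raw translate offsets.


A fence section. Two 78×78 mm posts, 1394 mm tall, stand on the floor with a clear span of 1446 mm between their inner faces. Two horizontal rails of 78×86 mm section span the gap between the posts with their undersides at z = 172 mm and z = 1113 mm, flush with the posts' −y face. 9 pickets, each 64 mm wide, 15 mm thick and 1230 mm tall, are fixed to the +y face of the rails with their bottoms at z = 86 mm, spaced across the span with a 87 mm gap after the −x post and between neighbouring pickets and before the +x post.


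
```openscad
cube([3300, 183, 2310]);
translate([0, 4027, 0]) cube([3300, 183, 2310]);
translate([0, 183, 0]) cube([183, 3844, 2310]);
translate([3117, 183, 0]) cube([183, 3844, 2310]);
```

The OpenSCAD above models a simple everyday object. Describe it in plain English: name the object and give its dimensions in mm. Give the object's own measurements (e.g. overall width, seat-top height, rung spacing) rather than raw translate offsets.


The wall frame of a small rectangular building: four walls, each 2310 mm tall and 183 mm thick, enclosing a footprint 3300 mm (x) by 4210 mm (y) outside-to-outside, with no floor or roof. The front and back walls (the −y and +y sides) span the full width; the two side walls fit between them.


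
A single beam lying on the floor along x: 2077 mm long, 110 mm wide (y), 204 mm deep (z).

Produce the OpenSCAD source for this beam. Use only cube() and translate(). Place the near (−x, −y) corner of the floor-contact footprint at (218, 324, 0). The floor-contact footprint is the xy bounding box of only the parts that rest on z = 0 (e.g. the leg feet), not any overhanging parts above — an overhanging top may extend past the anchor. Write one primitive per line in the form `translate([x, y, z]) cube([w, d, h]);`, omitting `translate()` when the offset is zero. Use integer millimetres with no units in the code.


translate([218, 324, 0]) cube([2077, 110, 204]);


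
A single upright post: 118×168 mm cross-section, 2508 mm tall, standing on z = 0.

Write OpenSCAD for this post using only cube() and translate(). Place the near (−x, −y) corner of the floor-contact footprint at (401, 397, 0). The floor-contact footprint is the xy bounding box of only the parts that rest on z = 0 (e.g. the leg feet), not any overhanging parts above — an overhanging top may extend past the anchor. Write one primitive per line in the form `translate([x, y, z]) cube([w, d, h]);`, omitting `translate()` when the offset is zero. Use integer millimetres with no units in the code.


translate([401, 397, 0]) cube([118, 168, 2508]);


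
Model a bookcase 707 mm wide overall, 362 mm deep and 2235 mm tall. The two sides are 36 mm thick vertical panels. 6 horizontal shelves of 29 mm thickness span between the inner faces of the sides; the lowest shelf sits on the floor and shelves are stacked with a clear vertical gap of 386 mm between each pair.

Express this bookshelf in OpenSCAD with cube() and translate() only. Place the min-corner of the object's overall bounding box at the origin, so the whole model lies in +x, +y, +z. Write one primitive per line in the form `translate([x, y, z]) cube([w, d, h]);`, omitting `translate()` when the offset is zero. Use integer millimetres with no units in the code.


cube([36, 362, 2235]);
translate([671, 0, 0]) cube([36, 362, 2235]);
translate([36, 0, 0]) cube([635, 362, 29]);
translate([36, 0, 415]) cube([635, 362, 29]);
translate([36, 0, 830]) cube([635, 362, 29]);
translate([36, 0, 1245]) cube([635, 362, 29]);
translate([36, 0, 1660]) cube([635, 362, 29]);
translate([36, 0, 2075]) cube([635, 362, 29]);


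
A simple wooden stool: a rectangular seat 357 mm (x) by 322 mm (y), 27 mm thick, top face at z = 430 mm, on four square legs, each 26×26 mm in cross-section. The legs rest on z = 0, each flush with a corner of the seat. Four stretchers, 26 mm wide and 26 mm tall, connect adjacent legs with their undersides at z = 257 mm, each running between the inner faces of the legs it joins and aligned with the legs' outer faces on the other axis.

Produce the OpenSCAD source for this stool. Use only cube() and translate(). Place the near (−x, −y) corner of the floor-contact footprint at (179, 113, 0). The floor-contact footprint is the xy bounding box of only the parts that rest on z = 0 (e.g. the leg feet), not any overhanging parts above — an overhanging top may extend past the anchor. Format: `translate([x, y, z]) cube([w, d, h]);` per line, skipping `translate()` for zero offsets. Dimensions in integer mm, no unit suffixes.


translate([179, 113, 403]) cube([357, 322, 27]);
translate([179, 113, 0]) cube([26, 26, 403]);
translate([510, 113, 0]) cube([26, 26, 403]);
translate([179, 409, 0]) cube([26, 26, 403]);
translate([510, 409, 0]) cube([26, 26, 403]);
translate([205, 113, 257]) cube([305, 26, 26]);
translate([205, 409, 257]) cube([305, 26, 26]);
translate([179, 139, 257]) cube([26, 270, 26]);
translate([510, 139, 257]) cube([26, 270, 26]);


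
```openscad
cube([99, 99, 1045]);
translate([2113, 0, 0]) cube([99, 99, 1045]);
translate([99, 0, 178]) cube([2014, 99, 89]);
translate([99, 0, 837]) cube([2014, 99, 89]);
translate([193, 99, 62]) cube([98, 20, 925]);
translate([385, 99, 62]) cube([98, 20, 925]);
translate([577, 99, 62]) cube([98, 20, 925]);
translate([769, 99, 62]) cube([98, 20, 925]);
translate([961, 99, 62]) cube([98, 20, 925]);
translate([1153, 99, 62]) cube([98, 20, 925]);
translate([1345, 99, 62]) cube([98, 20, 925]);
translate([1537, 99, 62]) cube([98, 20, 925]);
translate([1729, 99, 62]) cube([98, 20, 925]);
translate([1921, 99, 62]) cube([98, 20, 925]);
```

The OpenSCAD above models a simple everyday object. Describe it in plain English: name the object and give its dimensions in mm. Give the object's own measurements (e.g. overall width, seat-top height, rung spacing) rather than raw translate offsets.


A fence section. Two 99×99 mm posts, 1045 mm tall, stand on the floor with a clear span of 2014 mm between their inner faces. Two horizontal rails of 99×89 mm section span the gap between the posts with their undersides at z = 178 mm and z = 837 mm, flush with the posts' −y face. 10 pickets, each 98 mm wide, 20 mm thick and 925 mm tall, are fixed to the +y face of the rails with their bottoms at z = 62 mm, spaced across the span with a 94 mm gap after the −x post and between neighbouring pickets and before the +x post.


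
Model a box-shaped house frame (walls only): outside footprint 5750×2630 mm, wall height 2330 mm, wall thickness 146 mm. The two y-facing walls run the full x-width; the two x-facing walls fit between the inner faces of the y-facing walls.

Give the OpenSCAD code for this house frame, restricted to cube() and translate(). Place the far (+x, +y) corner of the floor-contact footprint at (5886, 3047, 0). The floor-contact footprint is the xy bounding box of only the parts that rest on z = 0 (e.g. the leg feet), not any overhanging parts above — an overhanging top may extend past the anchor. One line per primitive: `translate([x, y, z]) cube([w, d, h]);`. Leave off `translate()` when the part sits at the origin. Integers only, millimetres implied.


translate([136, 417, 0]) cube([5750, 146, 2330]);
translate([136, 2901, 0]) cube([5750, 146, 2330]);
translate([136, 563, 0]) cube([146, 2338, 2330]);
translate([5740, 563, 0]) cube([146, 2338, 2330]);
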